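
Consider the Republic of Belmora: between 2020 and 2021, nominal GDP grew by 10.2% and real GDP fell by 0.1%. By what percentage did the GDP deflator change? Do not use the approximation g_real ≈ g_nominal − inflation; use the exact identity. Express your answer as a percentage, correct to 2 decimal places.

10.31%

(1 + g_nom) = (1 + g_real)(1 + π), so π = 1.1020 / 0.9990 − 1 = 0.10310.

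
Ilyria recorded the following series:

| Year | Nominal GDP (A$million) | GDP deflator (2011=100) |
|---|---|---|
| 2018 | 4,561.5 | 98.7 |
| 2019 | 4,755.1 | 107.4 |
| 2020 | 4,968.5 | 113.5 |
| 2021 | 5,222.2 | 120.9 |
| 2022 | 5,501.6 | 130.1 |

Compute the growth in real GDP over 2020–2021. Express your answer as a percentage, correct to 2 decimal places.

-1.33%

Real GDP 2020 = 4968.5/1.135 = 4377.53.
Real GDP 2021 = 5222.2/1.209 = 4319.44.
Change = 4319.44/4377.53 − 1 = -0.0133.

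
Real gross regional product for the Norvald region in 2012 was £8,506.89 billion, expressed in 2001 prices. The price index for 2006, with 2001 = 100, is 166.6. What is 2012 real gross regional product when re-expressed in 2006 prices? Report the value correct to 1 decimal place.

£14,172.5 billion

Real gross regional product in 2006 prices = Real gross regional product in 2001 prices × (P_2006/P_2001) = 8506.89 × 1.666 = 14172.48.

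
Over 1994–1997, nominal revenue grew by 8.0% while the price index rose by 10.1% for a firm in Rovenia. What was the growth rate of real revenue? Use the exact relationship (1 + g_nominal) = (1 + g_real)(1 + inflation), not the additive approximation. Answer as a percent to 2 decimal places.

-1.91%

(1 + g_nom) = (1 + g_real)(1 + π), so g_real = 1.0800 / 1.1010 − 1 = -0.01907.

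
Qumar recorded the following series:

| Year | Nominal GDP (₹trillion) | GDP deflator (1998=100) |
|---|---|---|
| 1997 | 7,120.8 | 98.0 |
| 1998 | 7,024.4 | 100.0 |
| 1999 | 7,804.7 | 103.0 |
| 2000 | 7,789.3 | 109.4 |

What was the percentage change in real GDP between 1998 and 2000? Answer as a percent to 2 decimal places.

Real GDP 1998 = 7024.4/1.000 = 7024.40.
Real GDP 2000 = 7789.3/1.094 = 7120.02.
Change = 7120.02/7024.40 − 1 = 0.0136.

1.36%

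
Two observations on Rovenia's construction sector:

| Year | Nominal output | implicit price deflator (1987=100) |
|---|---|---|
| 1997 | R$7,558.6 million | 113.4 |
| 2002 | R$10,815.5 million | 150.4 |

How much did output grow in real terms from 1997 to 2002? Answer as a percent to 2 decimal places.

Real output 1997 = 7558.6 / 1.134 = 6665.43.
Real output 2002 = 10815.5 / 1.504 = 7191.16.
Real growth = 7191.16 / 6665.43 − 1 = 0.0789.

7.89%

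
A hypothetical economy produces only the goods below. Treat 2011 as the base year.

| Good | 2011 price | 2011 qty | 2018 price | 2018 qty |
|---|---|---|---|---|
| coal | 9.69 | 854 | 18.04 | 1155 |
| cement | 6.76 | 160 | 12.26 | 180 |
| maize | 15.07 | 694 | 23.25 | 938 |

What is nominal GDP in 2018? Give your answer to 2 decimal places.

Nominal GDP 2018 = Σ (p_2018 × q_2018) = 18.04·1155 + 12.26·180 + 23.25·938 = 44851.50.

44851.50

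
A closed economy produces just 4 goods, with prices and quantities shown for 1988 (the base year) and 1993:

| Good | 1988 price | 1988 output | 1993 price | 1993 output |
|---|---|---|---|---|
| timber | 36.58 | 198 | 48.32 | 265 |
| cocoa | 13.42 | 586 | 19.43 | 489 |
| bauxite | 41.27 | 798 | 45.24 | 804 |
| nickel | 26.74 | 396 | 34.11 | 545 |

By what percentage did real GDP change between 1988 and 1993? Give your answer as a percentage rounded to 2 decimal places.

Real GDP 1988 = Nominal GDP 1988 = 36.58·198 + 13.42·586 + 41.27·798 + 26.74·396 = 58629.46.
Real GDP 1993 (at 1988 prices) = 36.58·265 + 13.42·489 + 41.27·804 + 26.74·545 = 64010.46.
Real growth = 64010.46/58629.46 − 1 = 0.0918.

9.18%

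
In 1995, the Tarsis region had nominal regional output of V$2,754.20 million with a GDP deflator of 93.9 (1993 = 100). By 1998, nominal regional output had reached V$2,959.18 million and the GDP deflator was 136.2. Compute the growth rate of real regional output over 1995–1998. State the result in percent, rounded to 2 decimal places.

Deflate each year: 1995 → 2754.20/0.939 = 2933.12; 1998 → 2959.18/1.362 = 2172.67.
So real regional output changed by 2172.67/2933.12 − 1 = -0.2593, i.e. -25.93%.

-25.93%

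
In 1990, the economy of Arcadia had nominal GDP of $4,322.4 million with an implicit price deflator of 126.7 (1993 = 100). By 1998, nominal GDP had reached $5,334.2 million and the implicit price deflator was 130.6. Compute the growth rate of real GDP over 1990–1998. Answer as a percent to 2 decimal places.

Deflate each year: 1990 → 4322.4/1.267 = 3411.52; 1998 → 5334.2/1.306 = 4084.38.
So real GDP changed by 4084.38/3411.52 − 1 = 0.1972, i.e. 19.72%.

19.72%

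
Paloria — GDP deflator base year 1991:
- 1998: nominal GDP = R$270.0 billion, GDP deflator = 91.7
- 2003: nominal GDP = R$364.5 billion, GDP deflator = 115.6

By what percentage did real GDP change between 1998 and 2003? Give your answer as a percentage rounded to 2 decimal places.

7.09%

Real GDP 1998 = 270.0 / 0.917 = 294.44.
Real GDP 2003 = 364.5 / 1.156 = 315.31.
Real growth = 315.31 / 294.44 − 1 = 0.0709.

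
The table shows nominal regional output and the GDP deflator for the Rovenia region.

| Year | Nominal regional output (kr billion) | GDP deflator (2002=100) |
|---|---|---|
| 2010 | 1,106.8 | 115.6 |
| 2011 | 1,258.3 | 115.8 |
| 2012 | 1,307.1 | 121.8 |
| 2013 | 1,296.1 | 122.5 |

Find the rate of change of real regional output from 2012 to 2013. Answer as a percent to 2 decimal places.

Real regional output 2012 = 1307.1/1.218 = 1073.15.
Real regional output 2013 = 1296.1/1.225 = 1058.04.
Change = 1058.04/1073.15 − 1 = -0.0141.

-1.41%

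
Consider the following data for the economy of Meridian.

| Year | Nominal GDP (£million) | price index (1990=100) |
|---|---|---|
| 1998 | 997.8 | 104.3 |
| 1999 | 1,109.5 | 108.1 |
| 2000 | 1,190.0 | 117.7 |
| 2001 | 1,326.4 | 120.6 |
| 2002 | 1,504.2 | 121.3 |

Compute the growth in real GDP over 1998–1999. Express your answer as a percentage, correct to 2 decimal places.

Real GDP 1998 = 997.8/1.043 = 956.66.
Real GDP 1999 = 1109.5/1.081 = 1026.36.
Change = 1026.36/956.66 − 1 = 0.0729.

7.29%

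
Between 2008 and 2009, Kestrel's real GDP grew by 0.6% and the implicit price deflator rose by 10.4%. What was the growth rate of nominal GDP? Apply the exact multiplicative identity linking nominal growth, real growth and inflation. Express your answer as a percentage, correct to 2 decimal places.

11.06%

(1 + g_nom) = (1 + g_real)(1 + π) = 1.0060 × 1.1040 = 1.11062.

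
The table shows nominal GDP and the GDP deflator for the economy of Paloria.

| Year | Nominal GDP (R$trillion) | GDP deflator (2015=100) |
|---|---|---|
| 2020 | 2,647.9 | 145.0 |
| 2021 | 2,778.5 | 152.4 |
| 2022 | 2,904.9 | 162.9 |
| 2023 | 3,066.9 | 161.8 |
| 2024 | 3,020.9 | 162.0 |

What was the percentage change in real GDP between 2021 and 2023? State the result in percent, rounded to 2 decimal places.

Real GDP 2021 = 2778.5/1.524 = 1823.16.
Real GDP 2023 = 3066.9/1.618 = 1895.49.
Change = 1895.49/1823.16 − 1 = 0.0397.

3.97%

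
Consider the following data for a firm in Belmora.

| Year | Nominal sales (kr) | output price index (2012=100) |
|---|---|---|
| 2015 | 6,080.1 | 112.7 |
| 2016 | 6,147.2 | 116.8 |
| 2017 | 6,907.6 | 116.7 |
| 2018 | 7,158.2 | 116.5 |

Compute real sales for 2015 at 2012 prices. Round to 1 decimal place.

kr 5,394.9

Real sales 2015 = 6080.1 / 1.127 = 5394.94.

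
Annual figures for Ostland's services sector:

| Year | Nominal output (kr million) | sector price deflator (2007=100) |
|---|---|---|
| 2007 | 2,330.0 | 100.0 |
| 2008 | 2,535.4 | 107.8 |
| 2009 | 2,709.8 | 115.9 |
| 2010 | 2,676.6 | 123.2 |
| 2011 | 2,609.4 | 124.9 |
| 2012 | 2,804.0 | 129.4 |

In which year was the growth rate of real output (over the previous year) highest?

2012

2008: real = 2535.4/1.078 = 2351.95; growth vs 2007 (2330.00) = 0.94%.
2009: real = 2709.8/1.159 = 2338.05; growth vs 2008 (2351.95) = -0.59%.
2010: real = 2676.6/1.232 = 2172.56; growth vs 2009 (2338.05) = -7.08%.
2011: real = 2609.4/1.249 = 2089.19; growth vs 2010 (2172.56) = -3.84%.
2012: real = 2804.0/1.294 = 2166.92; growth vs 2011 (2089.19) = 3.72%.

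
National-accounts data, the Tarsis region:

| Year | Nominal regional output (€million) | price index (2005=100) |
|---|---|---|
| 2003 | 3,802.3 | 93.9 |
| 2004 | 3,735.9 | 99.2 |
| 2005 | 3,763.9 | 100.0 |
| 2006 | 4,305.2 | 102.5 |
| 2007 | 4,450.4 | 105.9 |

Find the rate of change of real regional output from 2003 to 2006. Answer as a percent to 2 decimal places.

3.73%

Real regional output 2003 = 3802.3/0.939 = 4049.31.
Real regional output 2006 = 4305.2/1.025 = 4200.20.
Change = 4200.20/4049.31 − 1 = 0.0373.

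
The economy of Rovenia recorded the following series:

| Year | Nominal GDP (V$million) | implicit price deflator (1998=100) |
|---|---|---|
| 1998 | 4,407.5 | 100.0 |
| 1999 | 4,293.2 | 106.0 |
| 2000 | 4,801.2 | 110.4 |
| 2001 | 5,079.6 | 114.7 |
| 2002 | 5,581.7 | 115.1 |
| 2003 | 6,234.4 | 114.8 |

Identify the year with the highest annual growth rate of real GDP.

1999: real = 4293.2/1.060 = 4050.19; growth vs 1998 (4407.50) = -8.11%.
2000: real = 4801.2/1.104 = 4348.91; growth vs 1999 (4050.19) = 7.38%.
2001: real = 5079.6/1.147 = 4428.60; growth vs 2000 (4348.91) = 1.83%.
2002: real = 5581.7/1.151 = 4849.44; growth vs 2001 (4428.60) = 9.50%.
2003: real = 6234.4/1.148 = 5430.66; growth vs 2002 (4849.44) = 11.99%.

2003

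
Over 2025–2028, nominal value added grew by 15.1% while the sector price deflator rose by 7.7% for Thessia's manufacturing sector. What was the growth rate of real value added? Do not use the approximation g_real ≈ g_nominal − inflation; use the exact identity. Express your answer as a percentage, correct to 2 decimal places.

6.87%

(1 + g_nom) = (1 + g_real)(1 + π), so g_real = 1.1510 / 1.0770 − 1 = 0.06871.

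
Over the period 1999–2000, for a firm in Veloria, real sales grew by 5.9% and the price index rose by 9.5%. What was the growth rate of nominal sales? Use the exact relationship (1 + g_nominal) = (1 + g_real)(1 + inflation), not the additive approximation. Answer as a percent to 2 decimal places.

15.96%

(1 + g_nom) = (1 + g_real)(1 + π) = 1.0590 × 1.0950 = 1.15961.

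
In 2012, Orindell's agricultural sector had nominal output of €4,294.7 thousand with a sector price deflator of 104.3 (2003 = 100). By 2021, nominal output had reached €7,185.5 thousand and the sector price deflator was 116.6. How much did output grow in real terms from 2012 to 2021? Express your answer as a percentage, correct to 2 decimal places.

49.66%

Deflate each year: 2012 → 4294.7/1.043 = 4117.64; 2021 → 7185.5/1.166 = 6162.52.
So real output changed by 6162.52/4117.64 − 1 = 0.4966, i.e. 49.66%.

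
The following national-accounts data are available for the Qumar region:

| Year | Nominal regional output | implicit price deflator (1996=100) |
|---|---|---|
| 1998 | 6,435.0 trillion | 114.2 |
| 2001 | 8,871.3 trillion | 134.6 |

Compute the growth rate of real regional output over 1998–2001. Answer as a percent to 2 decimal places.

Deflate each year: 1998 → 6435.0/1.142 = 5634.85; 2001 → 8871.3/1.346 = 6590.86.
So real regional output changed by 6590.86/5634.85 − 1 = 0.1697, i.e. 16.97%.

16.97%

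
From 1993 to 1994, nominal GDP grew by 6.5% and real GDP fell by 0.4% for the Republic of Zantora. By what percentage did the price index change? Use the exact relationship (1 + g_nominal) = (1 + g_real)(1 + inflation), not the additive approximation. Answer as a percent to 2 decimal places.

(1 + g_nom) = (1 + g_real)(1 + π), so π = 1.0650 / 0.9960 − 1 = 0.06928.

6.93%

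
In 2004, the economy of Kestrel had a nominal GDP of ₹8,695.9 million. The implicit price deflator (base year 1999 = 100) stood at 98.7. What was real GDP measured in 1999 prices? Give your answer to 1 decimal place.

₹8,810.4 million

Real GDP = Nominal / (implicit price deflator/100) = 8695.9 / 0.987 = 8810.44.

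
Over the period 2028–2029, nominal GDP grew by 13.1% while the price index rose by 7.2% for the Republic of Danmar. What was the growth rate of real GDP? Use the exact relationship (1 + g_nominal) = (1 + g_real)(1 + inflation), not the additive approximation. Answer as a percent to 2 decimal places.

5.50%

(1 + g_nom) = (1 + g_real)(1 + π), so g_real = 1.1310 / 1.0720 − 1 = 0.05504.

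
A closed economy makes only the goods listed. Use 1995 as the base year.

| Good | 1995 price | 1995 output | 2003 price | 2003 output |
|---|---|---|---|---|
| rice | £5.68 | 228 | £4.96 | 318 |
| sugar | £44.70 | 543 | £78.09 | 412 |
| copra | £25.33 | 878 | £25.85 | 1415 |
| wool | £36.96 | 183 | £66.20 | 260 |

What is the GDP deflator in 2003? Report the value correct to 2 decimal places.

Nominal GDP 2003 = 4.96·318 + 78.09·412 + 25.85·1415 + 66.20·260 = 87540.11.
Real GDP 2003 (at 1995 prices) = 5.68·318 + 44.70·412 + 25.33·1415 + 36.96·260 = 65674.19.
Deflator = Nominal/Real × 100 = 87540.11/65674.19 × 100 = 133.295.

133.29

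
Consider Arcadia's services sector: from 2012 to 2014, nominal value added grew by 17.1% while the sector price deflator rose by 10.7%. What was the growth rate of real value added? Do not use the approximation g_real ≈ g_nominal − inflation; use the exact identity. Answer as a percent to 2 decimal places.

5.78%

(1 + g_nom) = (1 + g_real)(1 + π), so g_real = 1.1710 / 1.1070 − 1 = 0.05781.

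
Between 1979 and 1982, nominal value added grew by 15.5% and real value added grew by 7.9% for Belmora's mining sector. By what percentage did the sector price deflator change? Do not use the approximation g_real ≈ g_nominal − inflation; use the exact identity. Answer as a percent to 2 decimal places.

(1 + g_nom) = (1 + g_real)(1 + π), so π = 1.1550 / 1.0790 − 1 = 0.07044.

7.04%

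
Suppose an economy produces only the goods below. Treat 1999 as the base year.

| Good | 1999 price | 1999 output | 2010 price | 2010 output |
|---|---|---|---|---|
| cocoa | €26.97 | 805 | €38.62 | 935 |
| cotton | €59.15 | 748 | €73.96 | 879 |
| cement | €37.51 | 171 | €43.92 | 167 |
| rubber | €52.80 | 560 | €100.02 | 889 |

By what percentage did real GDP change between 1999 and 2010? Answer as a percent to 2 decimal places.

Real GDP 1999 = Nominal GDP 1999 = 26.97·805 + 59.15·748 + 37.51·171 + 52.80·560 = 101937.26.
Real GDP 2010 (at 1999 prices) = 26.97·935 + 59.15·879 + 37.51·167 + 52.80·889 = 130413.17.
Real growth = 130413.17/101937.26 − 1 = 0.2793.

27.93%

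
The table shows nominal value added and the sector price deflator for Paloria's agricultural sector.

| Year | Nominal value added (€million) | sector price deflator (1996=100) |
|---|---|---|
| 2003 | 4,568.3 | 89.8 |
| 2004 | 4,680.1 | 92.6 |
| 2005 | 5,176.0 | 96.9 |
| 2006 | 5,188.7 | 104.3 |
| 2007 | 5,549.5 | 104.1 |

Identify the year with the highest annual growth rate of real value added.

2007

2004: real = 4680.1/0.926 = 5054.10; growth vs 2003 (5087.19) = -0.65%.
2005: real = 5176.0/0.969 = 5341.59; growth vs 2004 (5054.10) = 5.69%.
2006: real = 5188.7/1.043 = 4974.78; growth vs 2005 (5341.59) = -6.87%.
2007: real = 5549.5/1.041 = 5330.93; growth vs 2006 (4974.78) = 7.16%.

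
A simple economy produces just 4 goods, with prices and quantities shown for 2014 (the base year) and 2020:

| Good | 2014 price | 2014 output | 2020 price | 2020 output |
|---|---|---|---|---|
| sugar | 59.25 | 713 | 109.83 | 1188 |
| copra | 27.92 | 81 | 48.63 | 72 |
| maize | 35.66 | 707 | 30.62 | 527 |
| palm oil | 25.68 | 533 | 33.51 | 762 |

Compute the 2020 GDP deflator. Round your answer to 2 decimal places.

158.59

Nominal GDP 2020 = 109.83·1188 + 48.63·72 + 30.62·527 + 33.51·762 = 175650.76.
Real GDP 2020 (at 2014 prices) = 59.25·1188 + 27.92·72 + 35.66·527 + 25.68·762 = 110760.22.
Deflator = Nominal/Real × 100 = 175650.76/110760.22 × 100 = 158.587.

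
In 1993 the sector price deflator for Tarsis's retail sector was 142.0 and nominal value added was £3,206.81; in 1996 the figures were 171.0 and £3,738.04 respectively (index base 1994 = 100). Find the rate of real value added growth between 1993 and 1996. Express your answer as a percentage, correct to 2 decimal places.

Deflate each year: 1993 → 3206.81/1.420 = 2258.32; 1996 → 3738.04/1.710 = 2185.99.
So real value added changed by 2185.99/2258.32 − 1 = -0.0320, i.e. -3.20%.

-3.20%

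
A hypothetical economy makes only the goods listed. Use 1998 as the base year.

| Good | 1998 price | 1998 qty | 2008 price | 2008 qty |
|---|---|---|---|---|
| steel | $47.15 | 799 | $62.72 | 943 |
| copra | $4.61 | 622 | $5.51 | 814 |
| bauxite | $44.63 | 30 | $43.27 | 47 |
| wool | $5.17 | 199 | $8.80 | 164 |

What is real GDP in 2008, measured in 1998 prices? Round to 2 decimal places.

$51160.48

Real GDP 2008 = Σ (p_1998 × q_2008) = 47.15·943 + 4.61·814 + 44.63·47 + 5.17·164 = 51160.48.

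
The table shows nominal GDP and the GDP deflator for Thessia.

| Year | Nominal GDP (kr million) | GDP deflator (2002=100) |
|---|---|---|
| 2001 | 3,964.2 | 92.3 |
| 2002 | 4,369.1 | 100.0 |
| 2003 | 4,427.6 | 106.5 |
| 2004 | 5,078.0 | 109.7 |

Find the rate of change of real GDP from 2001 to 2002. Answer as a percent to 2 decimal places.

Real GDP 2001 = 3964.2/0.923 = 4294.91.
Real GDP 2002 = 4369.1/1.000 = 4369.10.
Change = 4369.10/4294.91 − 1 = 0.0173.

1.73%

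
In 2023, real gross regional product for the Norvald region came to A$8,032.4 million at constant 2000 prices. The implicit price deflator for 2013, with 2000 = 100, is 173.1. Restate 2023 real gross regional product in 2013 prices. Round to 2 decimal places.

A$13,904.08 million

Real gross regional product in 2013 prices = Real gross regional product in 2000 prices × (P_2013/P_2000) = 8032.4 × 1.731 = 13904.08.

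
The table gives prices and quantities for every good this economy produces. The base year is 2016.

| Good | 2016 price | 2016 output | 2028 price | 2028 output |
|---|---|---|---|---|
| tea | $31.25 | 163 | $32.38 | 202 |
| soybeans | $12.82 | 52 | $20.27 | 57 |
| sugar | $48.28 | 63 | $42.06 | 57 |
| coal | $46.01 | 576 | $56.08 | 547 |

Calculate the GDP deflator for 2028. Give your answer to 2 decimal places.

116.61

Nominal GDP 2028 = 32.38·202 + 20.27·57 + 42.06·57 + 56.08·547 = 40769.33.
Real GDP 2028 (at 2016 prices) = 31.25·202 + 12.82·57 + 48.28·57 + 46.01·547 = 34962.67.
Deflator = Nominal/Real × 100 = 40769.33/34962.67 × 100 = 116.608.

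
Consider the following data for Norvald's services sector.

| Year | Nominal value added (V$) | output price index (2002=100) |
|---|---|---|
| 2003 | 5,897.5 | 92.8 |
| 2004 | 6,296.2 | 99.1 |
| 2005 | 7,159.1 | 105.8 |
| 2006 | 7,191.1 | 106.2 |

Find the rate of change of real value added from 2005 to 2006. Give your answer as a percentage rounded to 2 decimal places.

0.07%

Real value added 2005 = 7159.1/1.058 = 6766.64.
Real value added 2006 = 7191.1/1.062 = 6771.28.
Change = 6771.28/6766.64 − 1 = 0.0007.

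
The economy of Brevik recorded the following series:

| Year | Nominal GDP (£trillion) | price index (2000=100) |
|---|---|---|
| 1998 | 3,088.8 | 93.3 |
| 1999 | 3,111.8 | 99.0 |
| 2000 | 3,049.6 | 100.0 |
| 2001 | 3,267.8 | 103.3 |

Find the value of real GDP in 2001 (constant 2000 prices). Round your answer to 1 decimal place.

£3,163.4 trillion

Real GDP 2001 = 3267.8 / 1.033 = 3163.41.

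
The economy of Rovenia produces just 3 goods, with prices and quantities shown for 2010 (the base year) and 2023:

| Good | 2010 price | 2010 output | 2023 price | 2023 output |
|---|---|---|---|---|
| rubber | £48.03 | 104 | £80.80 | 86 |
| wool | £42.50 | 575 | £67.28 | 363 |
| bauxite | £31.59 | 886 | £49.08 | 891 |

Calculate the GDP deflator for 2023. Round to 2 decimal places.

157.43

Nominal GDP 2023 = 80.80·86 + 67.28·363 + 49.08·891 = 75101.72.
Real GDP 2023 (at 2010 prices) = 48.03·86 + 42.50·363 + 31.59·891 = 47704.77.
Deflator = Nominal/Real × 100 = 75101.72/47704.77 × 100 = 157.430.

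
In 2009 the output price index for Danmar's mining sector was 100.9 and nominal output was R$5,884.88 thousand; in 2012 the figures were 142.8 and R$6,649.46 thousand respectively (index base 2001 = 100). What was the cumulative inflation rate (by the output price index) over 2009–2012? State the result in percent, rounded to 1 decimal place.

Price-level change = 142.8 / 100.9 − 1 = 0.4153.

41.5%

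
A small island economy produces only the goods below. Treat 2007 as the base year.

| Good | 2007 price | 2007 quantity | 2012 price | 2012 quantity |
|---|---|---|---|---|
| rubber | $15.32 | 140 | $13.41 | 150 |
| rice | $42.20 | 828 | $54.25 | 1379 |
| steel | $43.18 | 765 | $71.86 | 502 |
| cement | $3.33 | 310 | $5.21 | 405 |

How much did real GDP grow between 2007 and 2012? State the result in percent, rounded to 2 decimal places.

17.38%

Real GDP 2007 = Nominal GDP 2007 = 15.32·140 + 42.20·828 + 43.18·765 + 3.33·310 = 71151.40.
Real GDP 2012 (at 2007 prices) = 15.32·150 + 42.20·1379 + 43.18·502 + 3.33·405 = 83516.81.
Real growth = 83516.81/71151.40 − 1 = 0.1738.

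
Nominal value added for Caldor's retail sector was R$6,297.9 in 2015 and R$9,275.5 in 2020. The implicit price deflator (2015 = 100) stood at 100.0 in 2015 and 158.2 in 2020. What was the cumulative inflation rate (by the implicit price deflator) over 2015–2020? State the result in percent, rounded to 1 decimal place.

58.2%

Price-level change = 158.2 / 100.0 − 1 = 0.5820.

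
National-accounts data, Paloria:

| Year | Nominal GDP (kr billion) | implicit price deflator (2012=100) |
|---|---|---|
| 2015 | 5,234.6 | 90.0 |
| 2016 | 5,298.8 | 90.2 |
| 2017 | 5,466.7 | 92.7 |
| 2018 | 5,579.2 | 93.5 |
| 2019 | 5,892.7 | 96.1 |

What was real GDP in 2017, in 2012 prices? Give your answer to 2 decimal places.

kr 5,897.20 billion

Real GDP 2017 = 5466.7 / 0.927 = 5897.20.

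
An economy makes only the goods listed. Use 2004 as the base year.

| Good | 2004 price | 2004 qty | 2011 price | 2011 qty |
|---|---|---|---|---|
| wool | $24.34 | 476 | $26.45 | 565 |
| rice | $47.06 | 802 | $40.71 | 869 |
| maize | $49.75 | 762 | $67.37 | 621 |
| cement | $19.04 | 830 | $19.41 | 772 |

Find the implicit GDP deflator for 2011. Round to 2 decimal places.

106.89

Nominal GDP 2011 = 26.45·565 + 40.71·869 + 67.37·621 + 19.41·772 = 107142.53.
Real GDP 2011 (at 2004 prices) = 24.34·565 + 47.06·869 + 49.75·621 + 19.04·772 = 100240.87.
Deflator = Nominal/Real × 100 = 107142.53/100240.87 × 100 = 106.885.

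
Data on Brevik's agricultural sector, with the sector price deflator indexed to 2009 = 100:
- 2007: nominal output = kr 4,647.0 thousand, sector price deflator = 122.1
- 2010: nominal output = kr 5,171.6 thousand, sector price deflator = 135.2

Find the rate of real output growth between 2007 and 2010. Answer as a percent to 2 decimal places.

Real output 2007 = 4647.0 / 1.221 = 3805.90.
Real output 2010 = 5171.6 / 1.352 = 3825.15.
Real growth = 3825.15 / 3805.90 − 1 = 0.0051.

0.51%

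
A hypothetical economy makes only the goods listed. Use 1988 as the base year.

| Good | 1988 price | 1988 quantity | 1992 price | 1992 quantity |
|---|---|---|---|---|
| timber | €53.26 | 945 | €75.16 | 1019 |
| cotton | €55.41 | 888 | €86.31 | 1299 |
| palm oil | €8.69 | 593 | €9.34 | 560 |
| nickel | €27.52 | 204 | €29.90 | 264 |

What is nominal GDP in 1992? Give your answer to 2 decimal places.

€201828.73

Nominal GDP 1992 = Σ (p_1992 × q_1992) = 75.16·1019 + 86.31·1299 + 9.34·560 + 29.90·264 = 201828.73.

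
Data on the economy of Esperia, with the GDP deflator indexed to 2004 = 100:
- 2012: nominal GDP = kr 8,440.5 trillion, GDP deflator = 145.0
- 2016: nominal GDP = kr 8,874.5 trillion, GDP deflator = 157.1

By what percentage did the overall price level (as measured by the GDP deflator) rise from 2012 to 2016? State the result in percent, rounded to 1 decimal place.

8.3%

Price-level change = 157.1 / 145.0 − 1 = 0.0834.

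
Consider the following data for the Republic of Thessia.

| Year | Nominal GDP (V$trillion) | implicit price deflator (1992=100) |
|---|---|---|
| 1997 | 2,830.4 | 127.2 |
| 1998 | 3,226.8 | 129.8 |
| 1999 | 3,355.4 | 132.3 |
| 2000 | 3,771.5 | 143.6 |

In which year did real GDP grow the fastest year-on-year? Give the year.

1998: real = 3226.8/1.298 = 2485.98; growth vs 1997 (2225.16) = 11.72%.
1999: real = 3355.4/1.323 = 2536.21; growth vs 1998 (2485.98) = 2.02%.
2000: real = 3771.5/1.436 = 2626.39; growth vs 1999 (2536.21) = 3.56%.

1998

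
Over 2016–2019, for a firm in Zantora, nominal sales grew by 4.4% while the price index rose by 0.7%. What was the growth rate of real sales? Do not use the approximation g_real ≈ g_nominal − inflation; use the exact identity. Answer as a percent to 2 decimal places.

(1 + g_nom) = (1 + g_real)(1 + π), so g_real = 1.0440 / 1.0070 − 1 = 0.03674.

3.67%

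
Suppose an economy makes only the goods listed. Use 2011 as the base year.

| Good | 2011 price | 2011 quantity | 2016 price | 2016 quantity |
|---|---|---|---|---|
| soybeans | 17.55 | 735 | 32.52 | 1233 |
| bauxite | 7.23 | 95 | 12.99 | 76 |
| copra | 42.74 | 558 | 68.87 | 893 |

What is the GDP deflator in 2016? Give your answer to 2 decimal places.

Nominal GDP 2016 = 32.52·1233 + 12.99·76 + 68.87·893 = 102585.31.
Real GDP 2016 (at 2011 prices) = 17.55·1233 + 7.23·76 + 42.74·893 = 60355.45.
Deflator = Nominal/Real × 100 = 102585.31/60355.45 × 100 = 169.969.

169.97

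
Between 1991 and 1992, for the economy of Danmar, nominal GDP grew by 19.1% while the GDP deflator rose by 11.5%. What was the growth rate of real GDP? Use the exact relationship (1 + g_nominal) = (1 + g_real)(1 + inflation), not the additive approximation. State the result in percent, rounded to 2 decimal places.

6.82%

(1 + g_nom) = (1 + g_real)(1 + π), so g_real = 1.1910 / 1.1150 − 1 = 0.06816.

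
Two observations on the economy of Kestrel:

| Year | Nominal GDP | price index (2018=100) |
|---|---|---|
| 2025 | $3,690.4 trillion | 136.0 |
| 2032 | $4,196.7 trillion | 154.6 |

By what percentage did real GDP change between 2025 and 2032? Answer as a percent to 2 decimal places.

Real GDP 2025 = 3690.4 / 1.360 = 2713.53.
Real GDP 2032 = 4196.7 / 1.546 = 2714.55.
Real growth = 2714.55 / 2713.53 − 1 = 0.0004.

0.04%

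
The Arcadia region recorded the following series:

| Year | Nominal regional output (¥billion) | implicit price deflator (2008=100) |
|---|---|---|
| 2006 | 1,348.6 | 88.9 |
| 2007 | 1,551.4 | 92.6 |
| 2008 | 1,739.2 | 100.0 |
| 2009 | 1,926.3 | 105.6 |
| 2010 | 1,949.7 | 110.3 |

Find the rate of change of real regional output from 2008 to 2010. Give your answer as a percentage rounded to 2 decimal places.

Real regional output 2008 = 1739.2/1.000 = 1739.20.
Real regional output 2010 = 1949.7/1.103 = 1767.63.
Change = 1767.63/1739.20 − 1 = 0.0163.

1.63%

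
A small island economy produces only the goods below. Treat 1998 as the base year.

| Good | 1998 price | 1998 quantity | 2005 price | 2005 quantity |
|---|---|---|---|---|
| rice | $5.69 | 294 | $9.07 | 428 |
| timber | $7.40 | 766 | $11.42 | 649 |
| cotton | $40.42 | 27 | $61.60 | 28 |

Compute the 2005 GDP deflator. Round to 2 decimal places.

155.54

Nominal GDP 2005 = 9.07·428 + 11.42·649 + 61.60·28 = 13018.34.
Real GDP 2005 (at 1998 prices) = 5.69·428 + 7.40·649 + 40.42·28 = 8369.68.
Deflator = Nominal/Real × 100 = 13018.34/8369.68 × 100 = 155.542.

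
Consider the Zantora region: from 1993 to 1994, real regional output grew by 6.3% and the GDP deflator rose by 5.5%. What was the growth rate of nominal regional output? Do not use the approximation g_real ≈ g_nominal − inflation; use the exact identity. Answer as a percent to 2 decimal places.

12.15%

(1 + g_nom) = (1 + g_real)(1 + π) = 1.0630 × 1.0550 = 1.12147.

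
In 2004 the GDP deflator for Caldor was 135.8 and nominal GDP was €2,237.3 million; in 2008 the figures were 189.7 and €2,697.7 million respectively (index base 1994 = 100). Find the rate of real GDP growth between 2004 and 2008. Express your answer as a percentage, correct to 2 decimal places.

-13.68%

Deflate each year: 2004 → 2237.3/1.358 = 1647.50; 2008 → 2697.7/1.897 = 1422.09.
So real GDP changed by 1422.09/1647.50 − 1 = -0.1368, i.e. -13.68%.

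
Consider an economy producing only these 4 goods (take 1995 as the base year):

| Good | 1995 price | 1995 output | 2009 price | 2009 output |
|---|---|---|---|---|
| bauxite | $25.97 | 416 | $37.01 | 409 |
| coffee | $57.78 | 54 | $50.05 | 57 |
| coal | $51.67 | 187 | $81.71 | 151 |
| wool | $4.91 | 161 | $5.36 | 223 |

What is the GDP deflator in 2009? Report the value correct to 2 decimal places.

Nominal GDP 2009 = 37.01·409 + 50.05·57 + 81.71·151 + 5.36·223 = 31523.43.
Real GDP 2009 (at 1995 prices) = 25.97·409 + 57.78·57 + 51.67·151 + 4.91·223 = 22812.29.
Deflator = Nominal/Real × 100 = 31523.43/22812.29 × 100 = 138.186.

138.19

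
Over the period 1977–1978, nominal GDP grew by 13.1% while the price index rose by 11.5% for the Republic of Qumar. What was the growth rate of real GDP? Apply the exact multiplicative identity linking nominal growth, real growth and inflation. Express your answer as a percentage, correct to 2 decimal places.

1.43%

(1 + g_nom) = (1 + g_real)(1 + π), so g_real = 1.1310 / 1.1150 − 1 = 0.01435.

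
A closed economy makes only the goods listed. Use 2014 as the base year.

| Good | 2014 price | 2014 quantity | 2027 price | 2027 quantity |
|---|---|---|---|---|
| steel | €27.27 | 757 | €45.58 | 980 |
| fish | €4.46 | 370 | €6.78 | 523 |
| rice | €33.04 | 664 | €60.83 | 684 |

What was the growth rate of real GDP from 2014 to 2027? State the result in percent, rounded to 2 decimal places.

Real GDP 2014 = Nominal GDP 2014 = 27.27·757 + 4.46·370 + 33.04·664 = 44232.15.
Real GDP 2027 (at 2014 prices) = 27.27·980 + 4.46·523 + 33.04·684 = 51656.54.
Real growth = 51656.54/44232.15 − 1 = 0.1679.

16.79%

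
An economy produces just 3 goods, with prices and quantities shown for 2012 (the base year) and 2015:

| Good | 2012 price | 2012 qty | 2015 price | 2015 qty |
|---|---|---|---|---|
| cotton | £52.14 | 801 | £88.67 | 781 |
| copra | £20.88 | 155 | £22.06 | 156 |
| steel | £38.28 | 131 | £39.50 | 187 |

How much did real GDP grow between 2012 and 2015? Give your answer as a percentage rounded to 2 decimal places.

Real GDP 2012 = Nominal GDP 2012 = 52.14·801 + 20.88·155 + 38.28·131 = 50015.22.
Real GDP 2015 (at 2012 prices) = 52.14·781 + 20.88·156 + 38.28·187 = 51136.98.
Real growth = 51136.98/50015.22 − 1 = 0.0224.

2.24%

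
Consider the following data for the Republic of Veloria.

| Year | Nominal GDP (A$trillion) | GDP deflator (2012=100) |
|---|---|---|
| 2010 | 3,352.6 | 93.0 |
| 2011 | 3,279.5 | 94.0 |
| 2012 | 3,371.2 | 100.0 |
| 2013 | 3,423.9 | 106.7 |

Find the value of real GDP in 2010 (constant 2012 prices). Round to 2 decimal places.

Real GDP 2010 = 3352.6 / 0.930 = 3604.95.

A$3,604.95 trillion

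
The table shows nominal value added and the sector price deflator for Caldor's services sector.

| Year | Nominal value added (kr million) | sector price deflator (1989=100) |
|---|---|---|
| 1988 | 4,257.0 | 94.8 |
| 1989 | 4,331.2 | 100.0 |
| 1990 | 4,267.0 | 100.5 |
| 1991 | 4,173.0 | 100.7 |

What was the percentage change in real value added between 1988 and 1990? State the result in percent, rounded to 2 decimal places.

-5.45%

Real value added 1988 = 4257.0/0.948 = 4490.51.
Real value added 1990 = 4267.0/1.005 = 4245.77.
Change = 4245.77/4490.51 − 1 = -0.0545.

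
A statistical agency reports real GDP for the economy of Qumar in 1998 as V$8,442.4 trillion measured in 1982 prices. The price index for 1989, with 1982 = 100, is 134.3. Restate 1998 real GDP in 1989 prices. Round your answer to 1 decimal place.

Real GDP in 1989 prices = Real GDP in 1982 prices × (P_1989/P_1982) = 8442.4 × 1.343 = 11338.14.

V$11,338.1 trillion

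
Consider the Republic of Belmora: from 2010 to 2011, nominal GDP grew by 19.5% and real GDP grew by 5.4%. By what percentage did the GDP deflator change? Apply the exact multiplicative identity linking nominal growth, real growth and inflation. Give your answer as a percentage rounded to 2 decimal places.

(1 + g_nom) = (1 + g_real)(1 + π), so π = 1.1950 / 1.0540 − 1 = 0.13378.

13.38%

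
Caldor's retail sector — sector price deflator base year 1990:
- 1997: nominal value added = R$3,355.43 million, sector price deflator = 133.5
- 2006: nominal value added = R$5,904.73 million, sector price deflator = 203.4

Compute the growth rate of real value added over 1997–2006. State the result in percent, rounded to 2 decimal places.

15.50%

Deflate each year: 1997 → 3355.43/1.335 = 2513.43; 2006 → 5904.73/2.034 = 2903.01.
So real value added changed by 2903.01/2513.43 − 1 = 0.1550, i.e. 15.50%.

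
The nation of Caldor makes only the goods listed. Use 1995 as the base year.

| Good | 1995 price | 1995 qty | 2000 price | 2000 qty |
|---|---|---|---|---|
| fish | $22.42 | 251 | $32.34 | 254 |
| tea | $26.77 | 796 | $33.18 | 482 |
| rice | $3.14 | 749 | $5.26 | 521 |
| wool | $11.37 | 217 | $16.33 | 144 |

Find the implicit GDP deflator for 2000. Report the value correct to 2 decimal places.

Nominal GDP 2000 = 32.34·254 + 33.18·482 + 5.26·521 + 16.33·144 = 29299.10.
Real GDP 2000 (at 1995 prices) = 22.42·254 + 26.77·482 + 3.14·521 + 11.37·144 = 21871.04.
Deflator = Nominal/Real × 100 = 29299.10/21871.04 × 100 = 133.963.

133.96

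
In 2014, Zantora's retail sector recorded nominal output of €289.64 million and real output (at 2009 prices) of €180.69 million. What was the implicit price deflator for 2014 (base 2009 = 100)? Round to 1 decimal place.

implicit price deflator = (Nominal / Real) × 100 = 289.64 / 180.69 × 100 = 160.30.

160.3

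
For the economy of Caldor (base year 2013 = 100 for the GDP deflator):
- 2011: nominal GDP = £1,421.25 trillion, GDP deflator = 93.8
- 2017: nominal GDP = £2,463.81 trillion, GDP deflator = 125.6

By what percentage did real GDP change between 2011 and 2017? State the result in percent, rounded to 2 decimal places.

29.46%

Real GDP 2011 = 1421.25 / 0.938 = 1515.19.
Real GDP 2017 = 2463.81 / 1.256 = 1961.63.
Real growth = 1961.63 / 1515.19 − 1 = 0.2946.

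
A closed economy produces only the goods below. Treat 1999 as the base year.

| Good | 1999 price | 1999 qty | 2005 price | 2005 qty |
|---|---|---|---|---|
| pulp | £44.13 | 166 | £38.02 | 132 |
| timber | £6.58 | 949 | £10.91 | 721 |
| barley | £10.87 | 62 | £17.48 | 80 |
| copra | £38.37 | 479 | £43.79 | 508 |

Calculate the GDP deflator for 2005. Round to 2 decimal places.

Nominal GDP 2005 = 38.02·132 + 10.91·721 + 17.48·80 + 43.79·508 = 36528.47.
Real GDP 2005 (at 1999 prices) = 44.13·132 + 6.58·721 + 10.87·80 + 38.37·508 = 30930.90.
Deflator = Nominal/Real × 100 = 36528.47/30930.90 × 100 = 118.097.

118.10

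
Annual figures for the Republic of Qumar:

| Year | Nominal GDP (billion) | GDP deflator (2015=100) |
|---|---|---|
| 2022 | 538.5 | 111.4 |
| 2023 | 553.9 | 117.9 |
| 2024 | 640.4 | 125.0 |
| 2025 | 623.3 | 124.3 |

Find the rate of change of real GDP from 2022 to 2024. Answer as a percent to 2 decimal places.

Real GDP 2022 = 538.5/1.114 = 483.39.
Real GDP 2024 = 640.4/1.250 = 512.32.
Change = 512.32/483.39 − 1 = 0.0598.

5.98%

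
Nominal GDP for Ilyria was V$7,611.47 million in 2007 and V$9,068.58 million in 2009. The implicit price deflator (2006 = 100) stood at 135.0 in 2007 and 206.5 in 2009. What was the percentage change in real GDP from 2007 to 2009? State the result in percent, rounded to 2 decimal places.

-22.11%

Real GDP 2007 = 7611.47 / 1.350 = 5638.13.
Real GDP 2009 = 9068.58 / 2.065 = 4391.56.
Real growth = 4391.56 / 5638.13 − 1 = -0.2211.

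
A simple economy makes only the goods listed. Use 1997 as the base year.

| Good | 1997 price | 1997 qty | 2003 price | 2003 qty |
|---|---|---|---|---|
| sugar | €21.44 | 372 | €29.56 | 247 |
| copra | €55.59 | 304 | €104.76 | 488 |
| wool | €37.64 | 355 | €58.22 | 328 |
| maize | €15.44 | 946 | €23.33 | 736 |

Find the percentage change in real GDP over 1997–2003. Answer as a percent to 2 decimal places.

6.23%

Real GDP 1997 = Nominal GDP 1997 = 21.44·372 + 55.59·304 + 37.64·355 + 15.44·946 = 52843.48.
Real GDP 2003 (at 1997 prices) = 21.44·247 + 55.59·488 + 37.64·328 + 15.44·736 = 56133.36.
Real growth = 56133.36/52843.48 − 1 = 0.0623.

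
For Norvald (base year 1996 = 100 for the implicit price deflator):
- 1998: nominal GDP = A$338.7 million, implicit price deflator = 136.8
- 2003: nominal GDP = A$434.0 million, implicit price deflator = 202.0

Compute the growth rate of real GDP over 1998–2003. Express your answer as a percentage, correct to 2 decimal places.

-13.22%

Real GDP 1998 = 338.7 / 1.368 = 247.59.
Real GDP 2003 = 434.0 / 2.020 = 214.85.
Real growth = 214.85 / 247.59 − 1 = -0.1322.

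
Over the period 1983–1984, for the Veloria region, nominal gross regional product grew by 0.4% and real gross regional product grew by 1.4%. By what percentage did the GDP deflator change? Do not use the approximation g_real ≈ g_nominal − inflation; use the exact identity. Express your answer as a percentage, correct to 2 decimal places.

-0.99%

(1 + g_nom) = (1 + g_real)(1 + π), so π = 1.0040 / 1.0140 − 1 = -0.00986.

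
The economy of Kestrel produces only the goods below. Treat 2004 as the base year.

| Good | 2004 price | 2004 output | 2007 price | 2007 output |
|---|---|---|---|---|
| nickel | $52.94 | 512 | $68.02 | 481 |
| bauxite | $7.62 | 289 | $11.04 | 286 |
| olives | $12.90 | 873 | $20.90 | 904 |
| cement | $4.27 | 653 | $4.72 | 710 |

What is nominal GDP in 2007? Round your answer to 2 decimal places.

Nominal GDP 2007 = Σ (p_2007 × q_2007) = 68.02·481 + 11.04·286 + 20.90·904 + 4.72·710 = 58119.86.

$58119.86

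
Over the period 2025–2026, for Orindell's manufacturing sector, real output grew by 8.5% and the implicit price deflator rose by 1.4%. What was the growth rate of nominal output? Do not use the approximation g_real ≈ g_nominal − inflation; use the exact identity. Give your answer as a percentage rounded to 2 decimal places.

10.02%

(1 + g_nom) = (1 + g_real)(1 + π) = 1.0850 × 1.0140 = 1.10019.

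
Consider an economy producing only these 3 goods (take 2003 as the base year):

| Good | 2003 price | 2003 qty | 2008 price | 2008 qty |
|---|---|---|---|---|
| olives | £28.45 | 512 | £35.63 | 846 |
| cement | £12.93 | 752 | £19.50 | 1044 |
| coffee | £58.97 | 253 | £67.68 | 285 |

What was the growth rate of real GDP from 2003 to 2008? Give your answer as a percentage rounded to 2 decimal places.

Real GDP 2003 = Nominal GDP 2003 = 28.45·512 + 12.93·752 + 58.97·253 = 39209.17.
Real GDP 2008 (at 2003 prices) = 28.45·846 + 12.93·1044 + 58.97·285 = 54374.07.
Real growth = 54374.07/39209.17 − 1 = 0.3868.

38.68%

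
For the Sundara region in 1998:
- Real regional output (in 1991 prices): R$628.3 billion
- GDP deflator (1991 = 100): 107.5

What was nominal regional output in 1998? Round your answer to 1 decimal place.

R$675.4 billion

Nominal regional output = Real × (GDP deflator/100) = 628.3 × 1.075 = 675.42.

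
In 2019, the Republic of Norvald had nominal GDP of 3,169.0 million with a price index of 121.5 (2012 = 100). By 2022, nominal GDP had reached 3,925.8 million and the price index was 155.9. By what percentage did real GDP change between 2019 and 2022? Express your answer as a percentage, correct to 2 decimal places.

Deflate each year: 2019 → 3169.0/1.215 = 2608.23; 2022 → 3925.8/1.559 = 2518.15.
So real GDP changed by 2518.15/2608.23 − 1 = -0.0345, i.e. -3.45%.

-3.45%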